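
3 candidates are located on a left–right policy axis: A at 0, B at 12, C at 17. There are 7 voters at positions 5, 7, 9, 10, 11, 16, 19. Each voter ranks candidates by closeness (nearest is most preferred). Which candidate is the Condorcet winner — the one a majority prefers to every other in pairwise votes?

B

With single-peaked preferences on a line, the Condorcet winner is the candidate closest to the median voter.
The median voter (position 10) is closest to B at 12.
Check: B vs A — voters closer to B: 6 of 7.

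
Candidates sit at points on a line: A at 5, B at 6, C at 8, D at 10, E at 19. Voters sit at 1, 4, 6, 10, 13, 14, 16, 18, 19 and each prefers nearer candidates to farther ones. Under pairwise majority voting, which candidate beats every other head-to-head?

D

With single-peaked preferences on a line, the Condorcet winner is the candidate closest to the median voter.
The median voter (position 13) is closest to D at 10.
Check: D vs E — voters closer to D: 6 of 9.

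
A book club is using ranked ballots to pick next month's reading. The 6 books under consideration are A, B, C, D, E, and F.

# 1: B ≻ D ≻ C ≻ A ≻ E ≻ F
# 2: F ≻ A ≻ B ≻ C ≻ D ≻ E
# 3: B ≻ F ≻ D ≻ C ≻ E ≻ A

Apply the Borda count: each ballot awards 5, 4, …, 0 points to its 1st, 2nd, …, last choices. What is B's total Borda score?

Borda scores:
  A: 2 + 4 + 0 = 6
  B: 5 + 3 + 5 = 13
  C: 3 + 2 + 2 = 7
  D: 4 + 1 + 3 = 8
  E: 1 + 0 + 1 = 2
  F: 0 + 5 + 4 = 9

13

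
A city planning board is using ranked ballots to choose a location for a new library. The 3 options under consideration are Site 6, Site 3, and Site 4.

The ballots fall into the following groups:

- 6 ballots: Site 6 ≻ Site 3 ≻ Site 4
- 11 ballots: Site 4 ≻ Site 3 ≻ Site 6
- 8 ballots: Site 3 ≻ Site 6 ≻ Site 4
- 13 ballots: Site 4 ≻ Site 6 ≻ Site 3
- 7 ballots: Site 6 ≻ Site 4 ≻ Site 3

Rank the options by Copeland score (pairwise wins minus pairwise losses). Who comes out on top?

Site 4

Pairwise results:
  Site 6 vs Site 3: Site 6 wins 26–19.
  Site 6 vs Site 4: Site 4 wins 24–21.
  Site 3 vs Site 4: Site 4 wins 31–14.
Copeland scores (wins − losses):
  Site 6: 1 − 1 = 0
  Site 3: 0 − 2 = -2
  Site 4: 2 − 0 = 2
Site 4 has the best Copeland score.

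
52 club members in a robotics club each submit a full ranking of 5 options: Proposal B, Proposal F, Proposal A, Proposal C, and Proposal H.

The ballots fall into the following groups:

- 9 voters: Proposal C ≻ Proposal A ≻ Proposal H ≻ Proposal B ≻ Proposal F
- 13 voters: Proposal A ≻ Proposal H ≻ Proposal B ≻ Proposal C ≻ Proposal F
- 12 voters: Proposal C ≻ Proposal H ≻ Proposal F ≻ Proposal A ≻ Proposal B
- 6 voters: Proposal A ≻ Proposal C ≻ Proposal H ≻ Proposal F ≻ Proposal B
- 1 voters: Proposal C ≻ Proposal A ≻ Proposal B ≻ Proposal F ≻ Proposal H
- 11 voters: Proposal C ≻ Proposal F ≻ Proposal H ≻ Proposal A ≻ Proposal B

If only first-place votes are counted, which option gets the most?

First-place vote totals:
  Proposal B: 0
  Proposal F: 0
  Proposal A: 19
  Proposal C: 33
  Proposal H: 0
Proposal C has the most first-place votes.

Proposal C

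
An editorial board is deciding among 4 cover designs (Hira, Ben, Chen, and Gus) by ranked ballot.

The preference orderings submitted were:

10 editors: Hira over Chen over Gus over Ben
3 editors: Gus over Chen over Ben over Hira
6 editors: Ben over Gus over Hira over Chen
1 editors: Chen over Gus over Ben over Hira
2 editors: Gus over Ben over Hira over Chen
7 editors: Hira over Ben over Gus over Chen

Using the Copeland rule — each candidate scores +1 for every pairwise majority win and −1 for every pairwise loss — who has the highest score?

Hira

Pairwise results:
  Hira vs Ben: Hira wins 17–12.
  Hira vs Chen: Hira wins 25–4.
  Hira vs Gus: Hira wins 17–12.
  Ben vs Chen: Ben wins 15–14.
  Ben vs Gus: Gus wins 16–13.
  Chen vs Gus: Gus wins 18–11.
Copeland scores (wins − losses):
  Hira: 3 − 0 = 3
  Ben: 1 − 2 = -1
  Chen: 0 − 3 = -3
  Gus: 2 − 1 = 1
Hira has the best Copeland score.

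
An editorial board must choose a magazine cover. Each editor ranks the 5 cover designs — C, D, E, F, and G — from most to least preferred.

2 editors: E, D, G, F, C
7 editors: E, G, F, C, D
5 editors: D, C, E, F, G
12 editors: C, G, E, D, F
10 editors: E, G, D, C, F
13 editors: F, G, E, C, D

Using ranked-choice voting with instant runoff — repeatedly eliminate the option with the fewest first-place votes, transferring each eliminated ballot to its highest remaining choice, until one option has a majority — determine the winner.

E

Round 1: E 19, F 13, C 12, D 5, G 0. G has the fewest and is eliminated.
Round 2: E 19, F 13, C 12, D 5. D has the fewest and is eliminated.
Round 3: E 19, C 17, F 13. F has the fewest and is eliminated.
Round 4: E 32, C 17. E has a majority.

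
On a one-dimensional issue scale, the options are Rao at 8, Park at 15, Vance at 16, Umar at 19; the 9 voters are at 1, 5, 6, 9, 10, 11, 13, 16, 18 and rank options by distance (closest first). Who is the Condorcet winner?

Rao

With single-peaked preferences on a line, the Condorcet winner is the candidate closest to the median voter.
The median voter (position 10) is closest to Rao at 8.
Check: Rao vs Umar — voters closer to Rao: 7 of 9.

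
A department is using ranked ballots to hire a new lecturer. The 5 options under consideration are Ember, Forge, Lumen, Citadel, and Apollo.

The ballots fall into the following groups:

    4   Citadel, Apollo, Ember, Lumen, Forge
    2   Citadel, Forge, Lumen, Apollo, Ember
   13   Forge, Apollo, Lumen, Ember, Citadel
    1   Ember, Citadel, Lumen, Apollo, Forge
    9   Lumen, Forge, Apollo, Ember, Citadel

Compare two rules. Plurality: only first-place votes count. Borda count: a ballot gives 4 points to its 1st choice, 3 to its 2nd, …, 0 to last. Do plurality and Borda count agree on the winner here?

Plurality first-place counts: Ember 1, Forge 13, Lumen 9, Citadel 6, Apollo 0 → Forge.
Borda totals: Ember 34, Forge 85, Lumen 72, Citadel 27, Apollo 72 → Forge.
The two rules agree on Forge.

Yes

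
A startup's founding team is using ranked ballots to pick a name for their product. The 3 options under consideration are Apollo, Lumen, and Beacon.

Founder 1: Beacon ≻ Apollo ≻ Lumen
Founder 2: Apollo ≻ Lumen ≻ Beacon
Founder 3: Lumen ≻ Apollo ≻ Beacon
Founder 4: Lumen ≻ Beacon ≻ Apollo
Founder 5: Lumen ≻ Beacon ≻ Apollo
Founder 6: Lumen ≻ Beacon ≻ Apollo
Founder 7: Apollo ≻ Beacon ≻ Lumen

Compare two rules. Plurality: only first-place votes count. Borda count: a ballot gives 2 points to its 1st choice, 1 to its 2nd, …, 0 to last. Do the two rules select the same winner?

Yes

Plurality first-place counts: Apollo 2, Lumen 4, Beacon 1 → Lumen.
Borda totals: Apollo 6, Lumen 9, Beacon 6 → Lumen.
The two rules agree on Lumen.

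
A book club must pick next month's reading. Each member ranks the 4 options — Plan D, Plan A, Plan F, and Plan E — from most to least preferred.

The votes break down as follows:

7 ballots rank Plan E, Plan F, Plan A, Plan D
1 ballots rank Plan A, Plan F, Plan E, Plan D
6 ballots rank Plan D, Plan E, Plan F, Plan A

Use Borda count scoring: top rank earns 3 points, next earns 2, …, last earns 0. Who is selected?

Plan E

Borda scores:
  Plan D: 7·0 + 0 + 6·3 = 18
  Plan A: 7·1 + 3 + 6·0 = 10
  Plan F: 7·2 + 2 + 6·1 = 22
  Plan E: 7·3 + 1 + 6·2 = 34
Plan E has the highest total.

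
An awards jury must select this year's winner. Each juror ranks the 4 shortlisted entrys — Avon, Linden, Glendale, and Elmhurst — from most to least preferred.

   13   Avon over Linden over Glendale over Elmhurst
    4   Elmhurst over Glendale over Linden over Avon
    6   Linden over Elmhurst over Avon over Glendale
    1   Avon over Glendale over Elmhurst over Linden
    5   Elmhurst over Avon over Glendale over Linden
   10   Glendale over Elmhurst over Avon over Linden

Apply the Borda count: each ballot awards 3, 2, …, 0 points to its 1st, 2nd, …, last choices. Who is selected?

Avon

Borda scores:
  Avon: 13·3 + 4·0 + 6·1 + 3 + 5·2 + 10·1 = 68
  Linden: 13·2 + 4·1 + 6·3 + 0 + 5·0 + 10·0 = 48
  Glendale: 13·1 + 4·2 + 6·0 + 2 + 5·1 + 10·3 = 58
  Elmhurst: 13·0 + 4·3 + 6·2 + 1 + 5·3 + 10·2 = 60
Avon has the highest total.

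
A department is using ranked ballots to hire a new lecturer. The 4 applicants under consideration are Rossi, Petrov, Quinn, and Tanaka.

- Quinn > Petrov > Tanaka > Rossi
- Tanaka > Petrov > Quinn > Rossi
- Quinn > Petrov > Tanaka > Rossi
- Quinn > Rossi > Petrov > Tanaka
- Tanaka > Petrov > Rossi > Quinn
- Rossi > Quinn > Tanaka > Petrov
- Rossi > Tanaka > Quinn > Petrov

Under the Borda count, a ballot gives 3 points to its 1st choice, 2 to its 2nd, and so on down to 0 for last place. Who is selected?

Borda scores:
  Rossi: 0 + 0 + 0 + 2 + 1 + 3 + 3 = 9
  Petrov: 2 + 2 + 2 + 1 + 2 + 0 + 0 = 9
  Quinn: 3 + 1 + 3 + 3 + 0 + 2 + 1 = 13
  Tanaka: 1 + 3 + 1 + 0 + 3 + 1 + 2 = 11
Quinn has the highest total.

Quinn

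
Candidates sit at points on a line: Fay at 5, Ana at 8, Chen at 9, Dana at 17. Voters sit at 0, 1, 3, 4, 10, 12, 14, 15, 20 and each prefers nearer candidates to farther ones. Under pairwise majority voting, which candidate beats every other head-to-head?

Chen

With single-peaked preferences on a line, the Condorcet winner is the candidate closest to the median voter.
The median voter (position 10) is closest to Chen at 9.
Check: Chen vs Fay — voters closer to Chen: 5 of 9.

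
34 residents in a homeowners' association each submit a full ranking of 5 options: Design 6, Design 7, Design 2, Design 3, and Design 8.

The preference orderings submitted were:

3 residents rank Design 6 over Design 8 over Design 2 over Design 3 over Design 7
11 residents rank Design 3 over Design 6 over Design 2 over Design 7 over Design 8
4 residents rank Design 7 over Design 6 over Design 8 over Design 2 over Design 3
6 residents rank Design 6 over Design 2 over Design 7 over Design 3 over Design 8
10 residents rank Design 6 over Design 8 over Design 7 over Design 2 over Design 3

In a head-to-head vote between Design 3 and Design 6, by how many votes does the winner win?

Ballots ranking Design 3 above Design 6: 11.
Ballots ranking Design 6 above Design 3: 3+4+6+10 = 23.
Design 6 wins 23–11, a margin of 12.

12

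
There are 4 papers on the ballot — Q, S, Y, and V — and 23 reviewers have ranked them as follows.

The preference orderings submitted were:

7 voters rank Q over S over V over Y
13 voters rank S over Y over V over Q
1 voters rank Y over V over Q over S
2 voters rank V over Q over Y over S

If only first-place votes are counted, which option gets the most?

S

First-place vote totals:
  Q: 7
  S: 13
  Y: 1
  V: 2
S has the most first-place votes.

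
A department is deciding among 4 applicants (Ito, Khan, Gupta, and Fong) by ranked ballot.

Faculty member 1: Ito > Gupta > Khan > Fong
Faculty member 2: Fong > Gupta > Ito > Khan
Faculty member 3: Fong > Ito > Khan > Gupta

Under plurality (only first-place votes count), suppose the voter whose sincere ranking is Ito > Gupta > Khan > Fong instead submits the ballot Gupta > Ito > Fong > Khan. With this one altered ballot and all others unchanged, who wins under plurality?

Fong

First-place totals with the altered ballot: Ito 0, Khan 0, Gupta 1, Fong 2.
The winner is unchanged: still Fong.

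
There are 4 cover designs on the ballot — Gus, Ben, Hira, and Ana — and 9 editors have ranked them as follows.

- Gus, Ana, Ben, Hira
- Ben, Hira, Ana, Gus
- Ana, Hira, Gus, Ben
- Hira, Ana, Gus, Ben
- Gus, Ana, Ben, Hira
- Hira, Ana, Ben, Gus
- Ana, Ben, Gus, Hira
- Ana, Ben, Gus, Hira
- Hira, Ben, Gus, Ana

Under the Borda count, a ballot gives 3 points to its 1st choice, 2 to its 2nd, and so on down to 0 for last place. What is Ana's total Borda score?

Borda scores:
  Gus: 3 + 0 + 1 + 1 + 3 + 0 + 1 + 1 + 1 = 11
  Ben: 1 + 3 + 0 + 0 + 1 + 1 + 2 + 2 + 2 = 12
  Hira: 0 + 2 + 2 + 3 + 0 + 3 + 0 + 0 + 3 = 13
  Ana: 2 + 1 + 3 + 2 + 2 + 2 + 3 + 3 + 0 = 18

18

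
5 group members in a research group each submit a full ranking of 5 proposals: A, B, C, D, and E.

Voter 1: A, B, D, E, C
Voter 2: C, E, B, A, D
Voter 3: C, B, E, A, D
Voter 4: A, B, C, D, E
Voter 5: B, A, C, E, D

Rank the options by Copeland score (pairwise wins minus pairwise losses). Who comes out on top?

B

Pairwise results:
  A vs B: B wins 3–2.
  A vs C: A wins 3–2.
  A vs D: A wins 5–0.
  A vs E: A wins 3–2.
  B vs C: B wins 3–2.
  B vs D: B wins 5–0.
  B vs E: B wins 4–1.
  C vs D: C wins 4–1.
  C vs E: C wins 4–1.
  D vs E: E wins 3–2.
Copeland scores (wins − losses):
  A: 3 − 1 = 2
  B: 4 − 0 = 4
  C: 2 − 2 = 0
  D: 0 − 4 = -4
  E: 1 − 3 = -2
B has the best Copeland score.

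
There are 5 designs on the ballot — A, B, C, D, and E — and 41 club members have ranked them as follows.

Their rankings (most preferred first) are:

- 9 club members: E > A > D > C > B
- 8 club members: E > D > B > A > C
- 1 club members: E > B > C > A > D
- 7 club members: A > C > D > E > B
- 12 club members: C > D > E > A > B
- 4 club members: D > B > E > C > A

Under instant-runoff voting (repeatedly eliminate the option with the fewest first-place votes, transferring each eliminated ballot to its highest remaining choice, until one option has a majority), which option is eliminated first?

Round 1: E 18, C 12, A 7, D 4, B 0. B has the fewest and is eliminated.
Round 2: E 18, C 12, A 7, D 4. D has the fewest and is eliminated.
Round 3: E 22, C 12, A 7. E has a majority.

B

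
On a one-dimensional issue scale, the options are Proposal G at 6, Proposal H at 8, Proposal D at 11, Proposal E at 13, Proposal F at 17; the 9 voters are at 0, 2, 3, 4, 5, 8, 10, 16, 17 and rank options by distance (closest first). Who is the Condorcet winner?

Proposal G

With single-peaked preferences on a line, the Condorcet winner is the candidate closest to the median voter.
The median voter (position 5) is closest to Proposal G at 6.
Check: Proposal G vs Proposal D — voters closer to Proposal G: 6 of 9.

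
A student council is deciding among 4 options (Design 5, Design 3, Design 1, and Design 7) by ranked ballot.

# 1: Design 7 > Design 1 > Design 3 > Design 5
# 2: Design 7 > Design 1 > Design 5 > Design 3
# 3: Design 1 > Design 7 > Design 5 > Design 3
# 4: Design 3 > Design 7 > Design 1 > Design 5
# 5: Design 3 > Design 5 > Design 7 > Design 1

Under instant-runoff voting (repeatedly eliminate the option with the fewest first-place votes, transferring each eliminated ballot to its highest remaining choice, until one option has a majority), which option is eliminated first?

Round 1: Design 3 2, Design 7 2, Design 1 1, Design 5 0. Design 5 has the fewest and is eliminated.
Round 2: Design 3 2, Design 7 2, Design 1 1. Design 1 has the fewest and is eliminated.
Round 3: Design 7 3, Design 3 2. Design 7 has a majority.

Design 5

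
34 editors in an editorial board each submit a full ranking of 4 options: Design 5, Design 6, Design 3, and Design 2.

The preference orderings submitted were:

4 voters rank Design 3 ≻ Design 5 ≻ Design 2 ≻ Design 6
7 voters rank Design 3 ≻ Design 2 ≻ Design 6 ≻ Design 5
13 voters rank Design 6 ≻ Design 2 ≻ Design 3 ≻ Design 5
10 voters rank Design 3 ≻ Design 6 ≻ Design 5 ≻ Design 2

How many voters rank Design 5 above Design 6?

4

Ballots ranking Design 5 above Design 6: 4.
Ballots ranking Design 6 above Design 5: 7+13+10 = 30.
So 4 of 34 voters prefer Design 5 to Design 6.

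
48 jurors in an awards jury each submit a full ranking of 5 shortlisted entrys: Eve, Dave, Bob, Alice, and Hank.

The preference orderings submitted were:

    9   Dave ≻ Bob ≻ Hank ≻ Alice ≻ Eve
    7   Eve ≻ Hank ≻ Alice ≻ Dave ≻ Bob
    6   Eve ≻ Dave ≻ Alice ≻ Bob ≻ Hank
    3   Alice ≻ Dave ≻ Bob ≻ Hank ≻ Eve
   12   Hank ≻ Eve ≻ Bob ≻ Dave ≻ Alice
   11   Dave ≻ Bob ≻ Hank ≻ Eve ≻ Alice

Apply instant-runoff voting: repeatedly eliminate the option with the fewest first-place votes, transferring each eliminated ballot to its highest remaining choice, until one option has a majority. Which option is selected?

Round 1: Dave 20, Eve 13, Hank 12, Alice 3, Bob 0. Bob has the fewest and is eliminated.
Round 2: Dave 20, Eve 13, Hank 12, Alice 3. Alice has the fewest and is eliminated.
Round 3: Dave 23, Eve 13, Hank 12. Hank has the fewest and is eliminated.
Round 4: Eve 25, Dave 23. Eve has a majority.

Eve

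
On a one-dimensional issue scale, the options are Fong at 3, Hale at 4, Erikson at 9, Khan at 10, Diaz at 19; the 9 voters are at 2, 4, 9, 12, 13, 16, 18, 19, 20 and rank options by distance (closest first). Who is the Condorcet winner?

With single-peaked preferences on a line, the Condorcet winner is the candidate closest to the median voter.
The median voter (position 13) is closest to Khan at 10.
Check: Khan vs Erikson — voters closer to Khan: 6 of 9.

Khan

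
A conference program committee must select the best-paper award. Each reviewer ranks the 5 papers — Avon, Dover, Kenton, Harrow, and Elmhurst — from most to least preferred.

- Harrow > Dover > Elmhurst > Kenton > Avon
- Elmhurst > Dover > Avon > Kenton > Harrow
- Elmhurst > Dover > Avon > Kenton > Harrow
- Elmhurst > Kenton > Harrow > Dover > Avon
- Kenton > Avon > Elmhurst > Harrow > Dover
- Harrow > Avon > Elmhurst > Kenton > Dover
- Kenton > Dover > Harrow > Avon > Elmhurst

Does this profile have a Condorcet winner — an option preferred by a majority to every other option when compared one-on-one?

Yes

Head-to-head results (7 voters total):
Avon vs Dover: Dover wins 5–2.
Avon vs Kenton: Kenton wins 4–3.
Avon vs Harrow: Harrow wins 4–3.
Avon vs Elmhurst: Elmhurst wins 4–3.
Dover vs Kenton: Kenton wins 4–3.
Dover vs Harrow: Harrow wins 4–3.
Dover vs Elmhurst: Elmhurst wins 5–2.
Kenton vs Harrow: Kenton wins 5–2.
Kenton vs Elmhurst: Elmhurst wins 5–2.
Harrow vs Elmhurst: Elmhurst wins 4–3.
Elmhurst beats each rival — Avon (4–3), Dover (5–2), Kenton (5–2), Harrow (4–3) — so Elmhurst is the Condorcet winner.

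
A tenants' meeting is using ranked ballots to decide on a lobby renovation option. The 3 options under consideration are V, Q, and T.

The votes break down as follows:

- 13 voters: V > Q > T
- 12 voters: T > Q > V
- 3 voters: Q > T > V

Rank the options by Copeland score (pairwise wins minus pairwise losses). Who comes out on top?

Q

Pairwise results:
  V vs Q: Q wins 15–13.
  V vs T: T wins 15–13.
  Q vs T: Q wins 16–12.
Copeland scores (wins − losses):
  V: 0 − 2 = -2
  Q: 2 − 0 = 2
  T: 1 − 1 = 0
Q has the best Copeland score.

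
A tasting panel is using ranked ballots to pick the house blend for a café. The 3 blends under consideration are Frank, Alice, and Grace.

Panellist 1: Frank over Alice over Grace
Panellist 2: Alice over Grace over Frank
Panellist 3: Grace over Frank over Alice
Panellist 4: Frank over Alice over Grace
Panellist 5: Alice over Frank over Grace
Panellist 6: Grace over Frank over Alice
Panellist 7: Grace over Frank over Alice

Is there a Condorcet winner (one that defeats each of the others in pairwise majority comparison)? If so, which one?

Head-to-head results (7 voters total):
Frank vs Alice: Frank wins 5–2.
Frank vs Grace: Grace wins 4–3.
Alice vs Grace: Alice wins 4–3.
No candidate beats all others: Frank beats Alice beats Grace beats Frank, a majority cycle.

None — there is no Condorcet winner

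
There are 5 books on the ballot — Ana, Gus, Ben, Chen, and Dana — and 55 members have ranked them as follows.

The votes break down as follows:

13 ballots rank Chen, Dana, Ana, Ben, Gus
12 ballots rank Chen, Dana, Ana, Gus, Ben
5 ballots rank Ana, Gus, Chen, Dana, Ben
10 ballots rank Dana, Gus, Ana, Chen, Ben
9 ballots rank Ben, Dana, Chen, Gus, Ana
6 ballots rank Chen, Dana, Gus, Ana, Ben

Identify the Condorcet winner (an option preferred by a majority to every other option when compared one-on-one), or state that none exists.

Chen

Head-to-head results (55 voters total):
Ana vs Gus: Ana wins 30–25.
Ana vs Ben: Ana wins 46–9.
Ana vs Chen: Chen wins 40–15.
Ana vs Dana: Dana wins 50–5.
Gus vs Ben: Gus wins 33–22.
Gus vs Chen: Chen wins 40–15.
Gus vs Dana: Dana wins 50–5.
Ben vs Chen: Chen wins 46–9.
Ben vs Dana: Dana wins 46–9.
Chen vs Dana: Chen wins 36–19.
Chen beats each rival — Ana (40–15), Gus (40–15), Ben (46–9), Dana (36–19) — so Chen is the Condorcet winner.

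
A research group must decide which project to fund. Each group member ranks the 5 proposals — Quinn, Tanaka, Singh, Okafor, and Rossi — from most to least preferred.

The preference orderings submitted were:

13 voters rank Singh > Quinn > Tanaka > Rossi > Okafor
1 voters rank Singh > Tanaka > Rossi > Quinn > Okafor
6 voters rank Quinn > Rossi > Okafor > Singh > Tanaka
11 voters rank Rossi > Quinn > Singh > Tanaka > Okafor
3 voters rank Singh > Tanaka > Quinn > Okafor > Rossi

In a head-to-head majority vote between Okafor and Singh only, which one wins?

Singh

Ballots ranking Okafor above Singh: 6.
Ballots ranking Singh above Okafor: 13+1+11+3 = 28.
Singh wins the head-to-head, 28–6.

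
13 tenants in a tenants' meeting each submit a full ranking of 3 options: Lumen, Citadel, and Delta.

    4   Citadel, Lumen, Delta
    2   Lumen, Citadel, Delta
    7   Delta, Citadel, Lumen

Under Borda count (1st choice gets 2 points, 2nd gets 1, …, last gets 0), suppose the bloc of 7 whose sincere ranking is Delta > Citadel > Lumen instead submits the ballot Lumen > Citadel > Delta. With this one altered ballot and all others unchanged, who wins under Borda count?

Borda totals with the altered ballot: Lumen 22, Citadel 17, Delta 0.
The switch changes the winner from Citadel to Lumen.

Lumen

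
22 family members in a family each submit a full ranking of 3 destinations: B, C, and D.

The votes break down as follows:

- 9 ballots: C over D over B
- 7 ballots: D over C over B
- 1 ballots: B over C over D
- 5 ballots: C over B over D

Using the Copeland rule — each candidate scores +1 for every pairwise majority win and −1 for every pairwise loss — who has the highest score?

Pairwise results:
  B vs C: C wins 21–1.
  B vs D: D wins 16–6.
  C vs D: C wins 15–7.
Copeland scores (wins − losses):
  B: 0 − 2 = -2
  C: 2 − 0 = 2
  D: 1 − 1 = 0
C has the best Copeland score.

C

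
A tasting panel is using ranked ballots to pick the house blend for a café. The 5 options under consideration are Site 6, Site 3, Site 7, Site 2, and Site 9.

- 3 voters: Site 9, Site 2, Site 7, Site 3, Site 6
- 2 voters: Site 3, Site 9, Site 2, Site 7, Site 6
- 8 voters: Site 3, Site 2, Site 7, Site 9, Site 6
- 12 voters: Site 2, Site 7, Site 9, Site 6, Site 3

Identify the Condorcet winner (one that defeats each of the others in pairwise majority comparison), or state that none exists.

Head-to-head results (25 voters total):
Site 6 vs Site 3: Site 3 wins 13–12.
Site 6 vs Site 7: Site 7 wins 25–0.
Site 6 vs Site 2: Site 2 wins 25–0.
Site 6 vs Site 9: Site 9 wins 25–0.
Site 3 vs Site 7: Site 7 wins 15–10.
Site 3 vs Site 2: Site 2 wins 15–10.
Site 3 vs Site 9: Site 9 wins 15–10.
Site 7 vs Site 2: Site 2 wins 25–0.
Site 7 vs Site 9: Site 7 wins 20–5.
Site 2 vs Site 9: Site 2 wins 20–5.
Site 2 beats each rival — Site 6 (25–0), Site 3 (15–10), Site 7 (25–0), Site 9 (20–5) — so Site 2 is the Condorcet winner.

Site 2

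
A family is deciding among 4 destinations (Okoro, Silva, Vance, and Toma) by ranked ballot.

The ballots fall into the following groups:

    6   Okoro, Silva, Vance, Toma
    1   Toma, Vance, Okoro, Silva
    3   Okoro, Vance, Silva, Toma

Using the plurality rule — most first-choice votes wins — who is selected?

Okoro

First-place vote totals:
  Okoro: 9
  Silva: 0
  Vance: 0
  Toma: 1
Okoro has the most first-place votes.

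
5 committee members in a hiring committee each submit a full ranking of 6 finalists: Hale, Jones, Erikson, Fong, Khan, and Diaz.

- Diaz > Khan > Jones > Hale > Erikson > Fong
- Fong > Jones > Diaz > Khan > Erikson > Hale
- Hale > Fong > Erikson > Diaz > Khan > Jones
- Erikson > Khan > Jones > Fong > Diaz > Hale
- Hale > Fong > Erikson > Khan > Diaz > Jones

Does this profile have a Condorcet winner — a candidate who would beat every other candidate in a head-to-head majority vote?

No

Head-to-head results (5 voters total):
Hale vs Jones: Jones wins 3–2.
Hale vs Erikson: Hale wins 3–2.
Hale vs Fong: Hale wins 3–2.
Hale vs Khan: Khan wins 3–2.
Hale vs Diaz: Diaz wins 3–2.
Jones vs Erikson: Erikson wins 3–2.
Jones vs Fong: Fong wins 3–2.
Jones vs Khan: Khan wins 4–1.
Jones vs Diaz: Diaz wins 3–2.
Erikson vs Fong: Fong wins 3–2.
Erikson vs Khan: Erikson wins 3–2.
Erikson vs Diaz: Erikson wins 3–2.
Fong vs Khan: Fong wins 3–2.
Fong vs Diaz: Fong wins 4–1.
Khan vs Diaz: Diaz wins 3–2.
No candidate beats all others: Hale beats Erikson beats Jones beats Hale, a majority cycle.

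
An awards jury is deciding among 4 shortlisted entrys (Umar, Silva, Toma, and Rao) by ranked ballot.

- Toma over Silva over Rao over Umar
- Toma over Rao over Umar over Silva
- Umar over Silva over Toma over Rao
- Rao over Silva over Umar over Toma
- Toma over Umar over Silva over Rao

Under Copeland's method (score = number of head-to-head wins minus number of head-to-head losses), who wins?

Toma

Pairwise results:
  Umar vs Silva: Umar wins 3–2.
  Umar vs Toma: Toma wins 3–2.
  Umar vs Rao: Rao wins 3–2.
  Silva vs Toma: Toma wins 3–2.
  Silva vs Rao: Silva wins 3–2.
  Toma vs Rao: Toma wins 4–1.
Copeland scores (wins − losses):
  Umar: 1 − 2 = -1
  Silva: 1 − 2 = -1
  Toma: 3 − 0 = 3
  Rao: 1 − 2 = -1
Toma has the best Copeland score.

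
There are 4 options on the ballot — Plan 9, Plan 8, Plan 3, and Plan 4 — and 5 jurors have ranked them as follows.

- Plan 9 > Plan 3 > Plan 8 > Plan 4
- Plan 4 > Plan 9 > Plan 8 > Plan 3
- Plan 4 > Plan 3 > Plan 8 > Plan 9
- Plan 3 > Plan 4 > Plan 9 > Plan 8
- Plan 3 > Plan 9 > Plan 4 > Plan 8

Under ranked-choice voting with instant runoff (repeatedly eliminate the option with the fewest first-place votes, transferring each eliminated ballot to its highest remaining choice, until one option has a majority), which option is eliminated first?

Round 1: Plan 3 2, Plan 4 2, Plan 9 1, Plan 8 0. Plan 8 has the fewest and is eliminated.
Round 2: Plan 3 2, Plan 4 2, Plan 9 1. Plan 9 has the fewest and is eliminated.
Round 3: Plan 3 3, Plan 4 2. Plan 3 has a majority.

Plan 8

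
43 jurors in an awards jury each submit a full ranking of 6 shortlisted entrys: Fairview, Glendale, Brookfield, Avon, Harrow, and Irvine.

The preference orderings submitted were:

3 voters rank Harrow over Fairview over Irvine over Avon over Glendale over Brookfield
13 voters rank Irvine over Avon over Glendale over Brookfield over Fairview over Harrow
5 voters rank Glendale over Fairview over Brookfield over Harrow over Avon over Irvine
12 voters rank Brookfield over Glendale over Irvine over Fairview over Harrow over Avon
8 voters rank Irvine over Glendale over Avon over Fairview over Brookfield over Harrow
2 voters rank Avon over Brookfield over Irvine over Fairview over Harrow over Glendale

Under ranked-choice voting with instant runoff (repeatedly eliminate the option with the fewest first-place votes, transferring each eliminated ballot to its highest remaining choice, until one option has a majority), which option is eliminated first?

Fairview

Round 1: Irvine 21, Brookfield 12, Glendale 5, Harrow 3, Avon 2, Fairview 0. Fairview has the fewest and is eliminated.
Round 2: Irvine 21, Brookfield 12, Glendale 5, Harrow 3, Avon 2. Avon has the fewest and is eliminated.
Round 3: Irvine 21, Brookfield 14, Glendale 5, Harrow 3. Harrow has the fewest and is eliminated.
Round 4: Irvine 24, Brookfield 14, Glendale 5. Irvine has a majority.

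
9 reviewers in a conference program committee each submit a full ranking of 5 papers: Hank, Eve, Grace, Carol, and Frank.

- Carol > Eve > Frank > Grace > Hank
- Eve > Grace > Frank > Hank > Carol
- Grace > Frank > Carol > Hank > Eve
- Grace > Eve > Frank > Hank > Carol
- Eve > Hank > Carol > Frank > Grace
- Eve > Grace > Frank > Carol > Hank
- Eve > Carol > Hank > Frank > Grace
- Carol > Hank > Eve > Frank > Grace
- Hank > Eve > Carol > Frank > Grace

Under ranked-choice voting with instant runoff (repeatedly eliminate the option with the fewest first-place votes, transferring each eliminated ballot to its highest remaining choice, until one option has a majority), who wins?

Eve

Round 1: Eve 4, Grace 2, Carol 2, Hank 1, Frank 0. Frank has the fewest and is eliminated.
Round 2: Eve 4, Grace 2, Carol 2, Hank 1. Hank has the fewest and is eliminated.
Round 3: Eve 5, Grace 2, Carol 2. Eve has a majority.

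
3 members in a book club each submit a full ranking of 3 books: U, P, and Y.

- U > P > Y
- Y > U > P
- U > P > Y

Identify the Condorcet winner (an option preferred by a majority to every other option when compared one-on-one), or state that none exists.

Head-to-head results (3 voters total):
U vs P: U wins 3–0.
U vs Y: U wins 2–1.
P vs Y: P wins 2–1.
U beats each rival — P (3–0), Y (2–1) — so U is the Condorcet winner.

U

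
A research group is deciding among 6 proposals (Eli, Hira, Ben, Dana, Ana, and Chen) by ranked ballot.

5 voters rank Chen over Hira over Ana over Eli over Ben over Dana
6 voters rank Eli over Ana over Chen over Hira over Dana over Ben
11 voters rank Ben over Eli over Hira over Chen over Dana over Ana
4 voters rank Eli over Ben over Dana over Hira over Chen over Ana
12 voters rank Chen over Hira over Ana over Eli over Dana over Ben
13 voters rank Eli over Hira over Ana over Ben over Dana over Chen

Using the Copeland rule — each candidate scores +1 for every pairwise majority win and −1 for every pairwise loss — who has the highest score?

Pairwise results:
  Eli vs Hira: Eli wins 34–17.
  Eli vs Ben: Eli wins 40–11.
  Eli vs Dana: Eli wins 51–0.
  Eli vs Ana: Eli wins 34–17.
  Eli vs Chen: Eli wins 34–17.
  Hira vs Ben: Hira wins 36–15.
  Hira vs Dana: Hira wins 47–4.
  Hira vs Ana: Hira wins 45–6.
  Hira vs Chen: Hira wins 28–23.
  Ben vs Dana: Ben wins 33–18.
  Ben vs Ana: Ana wins 36–15.
  Ben vs Chen: Ben wins 28–23.
  Dana vs Ana: Ana wins 36–15.
  Dana vs Chen: Chen wins 34–17.
  Ana vs Chen: Chen wins 32–19.
Copeland scores (wins − losses):
  Eli: 5 − 0 = 5
  Hira: 4 − 1 = 3
  Ben: 2 − 3 = -1
  Dana: 0 − 5 = -5
  Ana: 2 − 3 = -1
  Chen: 2 − 3 = -1
Eli has the best Copeland score.

Eli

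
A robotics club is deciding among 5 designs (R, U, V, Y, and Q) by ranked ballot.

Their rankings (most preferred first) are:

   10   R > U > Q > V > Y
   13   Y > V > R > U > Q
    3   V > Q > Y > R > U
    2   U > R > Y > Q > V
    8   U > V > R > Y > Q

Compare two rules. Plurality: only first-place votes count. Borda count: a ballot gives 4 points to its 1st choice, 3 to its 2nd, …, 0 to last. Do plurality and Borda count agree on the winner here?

No

Plurality first-place counts: R 10, U 10, V 3, Y 13, Q 0 → Y.
Borda totals: R 91, U 83, V 85, Y 70, Q 31 → R.
The two rules disagree: plurality picks Y, Borda picks R.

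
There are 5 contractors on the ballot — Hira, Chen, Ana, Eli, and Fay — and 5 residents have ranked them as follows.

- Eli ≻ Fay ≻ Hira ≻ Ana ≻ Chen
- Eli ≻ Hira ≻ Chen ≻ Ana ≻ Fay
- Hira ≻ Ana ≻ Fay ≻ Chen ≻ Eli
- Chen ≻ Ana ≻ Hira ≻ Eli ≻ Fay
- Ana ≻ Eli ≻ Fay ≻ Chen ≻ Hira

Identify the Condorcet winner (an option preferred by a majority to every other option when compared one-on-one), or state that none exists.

There is no Condorcet winner

Head-to-head results (5 voters total):
Hira vs Chen: Hira wins 3–2.
Hira vs Ana: Hira wins 3–2.
Hira vs Eli: Eli wins 3–2.
Hira vs Fay: Hira wins 3–2.
Chen vs Ana: Ana wins 3–2.
Chen vs Eli: Eli wins 3–2.
Chen vs Fay: Fay wins 3–2.
Ana vs Eli: Ana wins 3–2.
Ana vs Fay: Ana wins 4–1.
Eli vs Fay: Eli wins 4–1.
No candidate beats all others: Hira beats Ana beats Eli beats Hira, a majority cycle.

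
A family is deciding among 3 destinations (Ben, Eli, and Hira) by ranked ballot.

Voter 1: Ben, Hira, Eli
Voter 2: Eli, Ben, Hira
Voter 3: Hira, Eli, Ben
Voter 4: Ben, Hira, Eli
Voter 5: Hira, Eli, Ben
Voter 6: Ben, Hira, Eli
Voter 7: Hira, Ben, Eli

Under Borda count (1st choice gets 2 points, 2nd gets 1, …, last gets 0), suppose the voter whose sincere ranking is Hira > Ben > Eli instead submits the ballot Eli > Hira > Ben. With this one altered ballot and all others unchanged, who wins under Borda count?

Hira

Borda totals with the altered ballot: Ben 7, Eli 6, Hira 8.
The winner is unchanged: still Hira.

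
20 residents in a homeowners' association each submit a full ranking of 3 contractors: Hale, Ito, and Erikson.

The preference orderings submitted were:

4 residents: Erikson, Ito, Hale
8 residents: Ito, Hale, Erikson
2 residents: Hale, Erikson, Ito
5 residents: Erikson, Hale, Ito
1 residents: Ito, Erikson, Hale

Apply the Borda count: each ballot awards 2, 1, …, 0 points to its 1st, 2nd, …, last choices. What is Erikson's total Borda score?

Borda scores:
  Hale: 4·0 + 8·1 + 2·2 + 5·1 + 0 = 17
  Ito: 4·1 + 8·2 + 2·0 + 5·0 + 2 = 22
  Erikson: 4·2 + 8·0 + 2·1 + 5·2 + 1 = 21

21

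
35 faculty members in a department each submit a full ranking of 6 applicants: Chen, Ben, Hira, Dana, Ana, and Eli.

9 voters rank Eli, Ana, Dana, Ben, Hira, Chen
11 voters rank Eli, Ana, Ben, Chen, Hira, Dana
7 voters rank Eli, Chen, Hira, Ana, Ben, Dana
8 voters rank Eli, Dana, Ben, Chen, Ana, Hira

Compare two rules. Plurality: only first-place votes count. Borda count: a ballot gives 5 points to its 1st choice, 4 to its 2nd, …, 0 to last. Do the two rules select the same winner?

Plurality first-place counts: Chen 0, Ben 0, Hira 0, Dana 0, Ana 0, Eli 35 → Eli.
Borda totals: Chen 66, Ben 82, Hira 41, Dana 59, Ana 102, Eli 175 → Eli.
The two rules agree on Eli.

Yes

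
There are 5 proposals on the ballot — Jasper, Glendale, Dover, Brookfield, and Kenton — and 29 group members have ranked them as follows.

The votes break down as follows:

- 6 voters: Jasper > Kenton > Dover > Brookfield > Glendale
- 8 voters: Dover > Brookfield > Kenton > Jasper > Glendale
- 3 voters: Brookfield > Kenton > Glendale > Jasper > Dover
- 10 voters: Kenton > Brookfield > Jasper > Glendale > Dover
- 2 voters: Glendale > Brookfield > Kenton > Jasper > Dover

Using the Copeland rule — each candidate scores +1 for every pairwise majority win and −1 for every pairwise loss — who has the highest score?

Kenton

Pairwise results:
  Jasper vs Glendale: Jasper wins 24–5.
  Jasper vs Dover: Jasper wins 21–8.
  Jasper vs Brookfield: Brookfield wins 23–6.
  Jasper vs Kenton: Kenton wins 23–6.
  Glendale vs Dover: Glendale wins 15–14.
  Glendale vs Brookfield: Brookfield wins 27–2.
  Glendale vs Kenton: Kenton wins 27–2.
  Dover vs Brookfield: Brookfield wins 15–14.
  Dover vs Kenton: Kenton wins 21–8.
  Brookfield vs Kenton: Kenton wins 16–13.
Copeland scores (wins − losses):
  Jasper: 2 − 2 = 0
  Glendale: 1 − 3 = -2
  Dover: 0 − 4 = -4
  Brookfield: 3 − 1 = 2
  Kenton: 4 − 0 = 4
Kenton has the best Copeland score.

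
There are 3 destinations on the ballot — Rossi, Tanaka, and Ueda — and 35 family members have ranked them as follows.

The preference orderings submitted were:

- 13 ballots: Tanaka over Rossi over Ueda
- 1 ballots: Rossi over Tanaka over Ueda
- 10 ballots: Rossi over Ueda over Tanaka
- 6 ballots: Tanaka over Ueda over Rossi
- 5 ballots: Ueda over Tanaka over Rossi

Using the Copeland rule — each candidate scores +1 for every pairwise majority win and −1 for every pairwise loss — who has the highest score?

Tanaka

Pairwise results:
  Rossi vs Tanaka: Tanaka wins 24–11.
  Rossi vs Ueda: Rossi wins 24–11.
  Tanaka vs Ueda: Tanaka wins 20–15.
Copeland scores (wins − losses):
  Rossi: 1 − 1 = 0
  Tanaka: 2 − 0 = 2
  Ueda: 0 − 2 = -2
Tanaka has the best Copeland score.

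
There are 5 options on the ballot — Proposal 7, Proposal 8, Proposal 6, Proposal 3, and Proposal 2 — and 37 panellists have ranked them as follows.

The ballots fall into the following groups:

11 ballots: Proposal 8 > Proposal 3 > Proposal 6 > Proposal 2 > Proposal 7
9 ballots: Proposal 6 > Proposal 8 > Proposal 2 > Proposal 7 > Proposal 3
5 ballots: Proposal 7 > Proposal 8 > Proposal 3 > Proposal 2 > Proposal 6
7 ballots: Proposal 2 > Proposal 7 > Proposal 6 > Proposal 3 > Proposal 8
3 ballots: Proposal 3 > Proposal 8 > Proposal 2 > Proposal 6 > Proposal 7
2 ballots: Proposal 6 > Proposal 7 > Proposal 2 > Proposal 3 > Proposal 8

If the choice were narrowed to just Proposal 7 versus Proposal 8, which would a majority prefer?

Proposal 8

Ballots ranking Proposal 7 above Proposal 8: 5+7+2 = 14.
Ballots ranking Proposal 8 above Proposal 7: 11+9+3 = 23.
Proposal 8 wins the head-to-head, 23–14.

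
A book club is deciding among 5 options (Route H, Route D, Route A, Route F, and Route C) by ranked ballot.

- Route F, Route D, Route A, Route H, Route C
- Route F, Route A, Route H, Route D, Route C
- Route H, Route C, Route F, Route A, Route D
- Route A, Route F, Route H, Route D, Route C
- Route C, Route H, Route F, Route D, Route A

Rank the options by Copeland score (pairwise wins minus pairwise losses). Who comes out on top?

Pairwise results:
  Route H vs Route D: Route H wins 4–1.
  Route H vs Route A: Route A wins 3–2.
  Route H vs Route F: Route F wins 3–2.
  Route H vs Route C: Route H wins 4–1.
  Route D vs Route A: Route A wins 3–2.
  Route D vs Route F: Route F wins 5–0.
  Route D vs Route C: Route D wins 3–2.
  Route A vs Route F: Route F wins 4–1.
  Route A vs Route C: Route A wins 3–2.
  Route F vs Route C: Route F wins 3–2.
Copeland scores (wins − losses):
  Route H: 2 − 2 = 0
  Route D: 1 − 3 = -2
  Route A: 3 − 1 = 2
  Route F: 4 − 0 = 4
  Route C: 0 − 4 = -4
Route F has the best Copeland score.

Route F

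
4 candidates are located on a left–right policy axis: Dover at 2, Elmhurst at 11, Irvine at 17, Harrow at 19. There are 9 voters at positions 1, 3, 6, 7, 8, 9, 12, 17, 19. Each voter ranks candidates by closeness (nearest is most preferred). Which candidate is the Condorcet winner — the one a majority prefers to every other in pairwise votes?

Elmhurst

With single-peaked preferences on a line, the Condorcet winner is the candidate closest to the median voter.
The median voter (position 8) is closest to Elmhurst at 11.
Check: Elmhurst vs Irvine — voters closer to Elmhurst: 7 of 9.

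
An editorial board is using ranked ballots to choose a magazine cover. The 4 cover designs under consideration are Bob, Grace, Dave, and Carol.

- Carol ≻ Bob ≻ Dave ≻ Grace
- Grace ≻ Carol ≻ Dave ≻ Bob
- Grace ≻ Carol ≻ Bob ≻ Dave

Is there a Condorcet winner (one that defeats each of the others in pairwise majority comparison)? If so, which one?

Grace

Head-to-head results (3 voters total):
Bob vs Grace: Grace wins 2–1.
Bob vs Dave: Bob wins 2–1.
Bob vs Carol: Carol wins 3–0.
Grace vs Dave: Grace wins 2–1.
Grace vs Carol: Grace wins 2–1.
Dave vs Carol: Carol wins 3–0.
Grace beats each rival — Bob (2–1), Dave (2–1), Carol (2–1) — so Grace is the Condorcet winner.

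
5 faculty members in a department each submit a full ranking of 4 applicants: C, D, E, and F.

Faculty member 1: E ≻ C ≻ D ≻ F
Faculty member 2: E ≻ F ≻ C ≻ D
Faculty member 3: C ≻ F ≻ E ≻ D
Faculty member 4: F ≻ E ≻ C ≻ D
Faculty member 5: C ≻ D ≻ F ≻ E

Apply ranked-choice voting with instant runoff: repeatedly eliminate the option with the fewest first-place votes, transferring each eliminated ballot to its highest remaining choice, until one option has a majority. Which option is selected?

E

Round 1: C 2, E 2, F 1, D 0. D has the fewest and is eliminated.
Round 2: C 2, E 2, F 1. F has the fewest and is eliminated.
Round 3: E 3, C 2. E has a majority.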